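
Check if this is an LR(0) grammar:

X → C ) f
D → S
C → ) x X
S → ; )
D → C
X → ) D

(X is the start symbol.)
Yes, the grammar is LR(0)

Augment with X' → X and build the canonical LR(0) collection (I0 = CLOSURE({[X' → . X]}), then GOTO on every symbol after a dot until no new states appear). It has 14 states:
  I0: { [C → . ) x X], [X → . ) D], [X → . C ) f], [X' → . X] }  — shift
  I1: { [C → ) . x X], [C → . ) x X], [D → . C], [D → . S], [S → . ; )], [X → ) . D] }  — shift
  I2: { [X → C . ) f] }  — shift
  I3: { [X' → X .] }  — accept
  I4: { [X → C ) . f] }  — shift
  I5: { [X → C ) f .] }  — reduce
  I6: { [C → ) . x X] }  — shift
  I7: { [S → ; . )] }  — shift
  I8: { [D → C .] }  — reduce
  I9: { [X → ) D .] }  — reduce
  I10: { [D → S .] }  — reduce
  I11: { [C → ) x . X], [C → . ) x X], [X → . ) D], [X → . C ) f] }  — shift
  I12: { [C → ) x X .] }  — reduce
  I13: { [S → ; ) .] }  — reduce

Every state is either a pure shift/goto state or contains exactly one complete item and nothing to shift — no conflicts. The grammar is LR(0).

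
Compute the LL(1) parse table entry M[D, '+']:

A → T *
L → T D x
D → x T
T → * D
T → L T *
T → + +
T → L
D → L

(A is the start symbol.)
D → L

To find M[D, '+'], we find productions for D where '+' is in the predict set (PREDICT(N → α) = (FIRST(α) \ {ε}) ∪ (FOLLOW(N) if α ⇒* ε)).

Relevant sets:
  FIRST(L) = { '*', '+' }

D → x T: PREDICT = { 'x' }
D → L: PREDICT = { '*', '+' }
  '+' is in predict set, so this production goes in M[D, '+']

M[D, '+'] = D → L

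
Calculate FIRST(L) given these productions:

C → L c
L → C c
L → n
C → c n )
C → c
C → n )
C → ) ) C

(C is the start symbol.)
{ ')', 'c', 'n' }

To compute FIRST(L), examine every production with L on the left-hand side, reading each right-hand side left to right until a non-nullable symbol is reached.

FIRST sets of the other non-terminals involved (by the same procedure, iterated to a fixed point):
  FIRST(C) = { ')', 'c', 'n' }

From L → C c:
  - C is a non-terminal: add FIRST(C) \ {ε} = { ')', 'c', 'n' }
    C is not nullable, so stop
From L → n:
  - n is a terminal: add 'n' and stop

Collecting: FIRST(L) = { ')', 'c', 'n' }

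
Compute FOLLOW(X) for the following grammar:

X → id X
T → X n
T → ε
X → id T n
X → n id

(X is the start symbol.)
{ $, 'n' }

To compute FOLLOW(X), find every occurrence of X on a right-hand side N → α X β: add FIRST(β) \ {ε}, and if β is empty or nullable also add FOLLOW(N). Iterate to a fixed point.

X is the start symbol, so $ ∈ FOLLOW(X).
In X → id X: X is at the end; this adds FOLLOW(X) to itself — nothing new
In T → X n: X is followed by n, add FIRST(n) \ {ε} = { 'n' }

Taking the union: FOLLOW(X) = { $, 'n' }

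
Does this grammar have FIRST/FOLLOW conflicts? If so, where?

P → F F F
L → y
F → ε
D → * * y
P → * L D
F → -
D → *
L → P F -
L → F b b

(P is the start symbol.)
Nullable non-terminals: F, P.
FIRST sets used below: FIRST(F) = { '-', ε }

F: nullable alternative(s) F → ε; FOLLOW(F) = { $, '-', 'b' }
  F → ε: FIRST \ {ε} = { } — this is the only nullable alternative, skip
  F → -: FIRST \ {ε} = { '-' } — overlaps FOLLOW(F) on { '-' }: CONFLICT

P: nullable alternative(s) P → F F F; FOLLOW(P) = { $, '-' }
  P → F F F: FIRST \ {ε} = { '-' } — this is the only nullable alternative, skip
  P → * L D: FIRST \ {ε} = { '*' } — disjoint from FOLLOW(P)

D, L have no nullable alternative, so no FIRST/FOLLOW check is needed there.

So the grammar has 1 FIRST/FOLLOW conflict (marked CONFLICT above).

Answer: Yes. F → '-' with FOLLOW(F) on { '-' }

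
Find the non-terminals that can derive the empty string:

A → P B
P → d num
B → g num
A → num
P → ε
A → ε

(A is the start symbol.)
{ 'A', 'P' }

ε-productions: P → ε, A → ε
So P, A are immediately nullable.
No further non-terminal can be added: every production for the remaining non-terminals contains a terminal or a non-nullable non-terminal.
Nullable = { 'A', 'P' }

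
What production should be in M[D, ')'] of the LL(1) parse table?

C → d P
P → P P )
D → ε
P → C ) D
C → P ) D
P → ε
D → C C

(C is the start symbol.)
D → ε, D → C C

To find M[D, ')'], we find productions for D where ')' is in the predict set (PREDICT(N → α) = (FIRST(α) \ {ε}) ∪ (FOLLOW(N) if α ⇒* ε)).

Relevant sets:
  FIRST(C) = { ')', 'd' }
  FOLLOW(D) = { $, ')', 'd' }

D → ε: PREDICT = { $, ')', 'd' }
  ')' is in predict set, so this production goes in M[D, ')']
D → C C: PREDICT = { ')', 'd' }
  ')' is in predict set, so this production goes in M[D, ')']

M[D, ')'] = D → ε, D → C C  (a multiply-defined cell — the grammar is not LL(1))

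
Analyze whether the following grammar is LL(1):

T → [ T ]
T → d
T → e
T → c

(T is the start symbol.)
Yes, the grammar is LL(1).

For T:
  PREDICT(T → '[' T ']') = { '[' }
  PREDICT(T → d) = { 'd' }
  PREDICT(T → e) = { 'e' }
  PREDICT(T → c) = { 'c' }

All predict sets are disjoint. The grammar IS LL(1).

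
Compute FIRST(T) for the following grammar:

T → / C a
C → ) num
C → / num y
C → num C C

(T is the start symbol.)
To compute FIRST(T), examine every production with T on the left-hand side, reading each right-hand side left to right until a non-nullable symbol is reached.

From T → / C a:
  - '/' is a terminal: add '/' and stop

Collecting: FIRST(T) = { '/' }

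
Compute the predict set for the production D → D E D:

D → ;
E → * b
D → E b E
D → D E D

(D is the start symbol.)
{ '*', ';' }

PREDICT(D → D E D) = (FIRST(RHS) \ {ε}) ∪ (FOLLOW(D) if ε ∈ FIRST(RHS), i.e. RHS ⇒* ε)
FIRST(D) = { '*', ';' }
FIRST(D E D) = { '*', ';' }
ε ∉ FIRST(D E D), so FOLLOW(D) is not added.
PREDICT(D → D E D) = { '*', ';' }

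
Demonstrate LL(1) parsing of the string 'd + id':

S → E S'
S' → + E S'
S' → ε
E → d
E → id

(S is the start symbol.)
LL(1) parsing maintains a stack (initially the start symbol over $) and the input. At each step: if the stack top is a terminal, match it against the current input token; if it is a non-terminal N, replace it with the RHS of M[N, lookahead] (the unique production whose predict set contains the lookahead).

Stack is shown with the top on the left.

Stack     Input     Action
--------------------------
S $       d + id $  output S → E S'
E S' $    d + id $  output E → d
d S' $    d + id $  match 'd'
S' $      + id $    output S' → + E S'
+ E S' $  + id $    match '+'
E S' $    id $      output E → id
id S' $   id $      match 'id'
S' $      $         output S' → ε
$         $         accept

The string is accepted.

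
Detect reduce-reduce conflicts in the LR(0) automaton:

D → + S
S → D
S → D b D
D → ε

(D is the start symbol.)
A reduce-reduce conflict occurs when an LR(0) state has two complete items [A → α .] and [B → β .] — both call for a reduction, and with no lookahead the parser cannot choose between them.

Augment with D' → D and build the canonical LR(0) collection (I0 = CLOSURE({[D' → . D]}), then GOTO on every symbol after a dot until no new states appear). It has 7 states:
  I0: { [D → . + S], [D → .], [D' → . D] }  — shift, reduce
  I1: { [D → + . S], [D → . + S], [D → .], [S → . D b D], [S → . D] }  — shift, reduce
  I2: { [D' → D .] }  — accept
  I3: { [S → D . b D], [S → D .] }  — shift, reduce
  I4: { [D → + S .] }  — reduce
  I5: { [D → . + S], [D → .], [S → D b . D] }  — shift, reduce
  I6: { [S → D b D .] }  — reduce

No state contains more than one complete item.

Answer: No reduce-reduce conflicts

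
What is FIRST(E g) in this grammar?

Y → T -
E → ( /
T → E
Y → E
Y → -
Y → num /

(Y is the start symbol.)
FIRST sets of the non-terminals involved (from the grammar, by fixed-point iteration):
  FIRST(E) = { '(' }

To compute FIRST(E g), process the symbols left to right:
Symbol E is a non-terminal. Add FIRST(E) \ {ε} = { '(' }
E is not nullable (ε ∉ FIRST(E)), so stop here.
FIRST(E g) = { '(' }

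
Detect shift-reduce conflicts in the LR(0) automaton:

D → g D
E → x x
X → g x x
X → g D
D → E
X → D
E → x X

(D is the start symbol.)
Yes — I8: [E → x x .] vs [D → . g D]; I11: [E → x x .] vs [D → . g D]

A shift-reduce conflict occurs when an LR(0) state has both:
  - a complete (reduce) item [A → α .] (dot at the end), and
  - a shift item [B → β . c γ] (dot before a terminal).

Augment with D' → D and build the canonical LR(0) collection (I0 = CLOSURE({[D' → . D]}), then GOTO on every symbol after a dot until no new states appear). It has 13 states:
  I0: { [D → . E], [D → . g D], [D' → . D], [E → . x X], [E → . x x] }  — shift
  I1: { [D' → D .] }  — accept
  I2: { [D → E .] }  — reduce
  I3: { [D → . E], [D → . g D], [D → g . D], [E → . x X], [E → . x x] }  — shift
  I4: { [D → . E], [D → . g D], [E → . x X], [E → . x x], [E → x . X], [E → x . x], [X → . D], [X → . g D], [X → . g x x] }  — shift
  I5: { [X → D .] }  — reduce
  I6: { [E → x X .] }  — reduce
  I7: { [D → . E], [D → . g D], [D → g . D], [E → . x X], [E → . x x], [X → g . D], [X → g . x x] }  — shift
  I8: { [D → . E], [D → . g D], [E → . x X], [E → . x x], [E → x . X], [E → x . x], [E → x x .], [X → . D], [X → . g D], [X → . g x x] }  — shift, reduce
  I9: { [D → g D .], [X → g D .] }  — 2 reduces
  I10: { [D → . E], [D → . g D], [E → . x X], [E → . x x], [E → x . X], [E → x . x], [X → . D], [X → . g D], [X → . g x x], [X → g x . x] }  — shift
  I11: { [D → . E], [D → . g D], [E → . x X], [E → . x x], [E → x . X], [E → x . x], [E → x x .], [X → . D], [X → . g D], [X → . g x x], [X → g x x .] }  — shift, 2 reduces
  I12: { [D → g D .] }  — reduce

I8 contains reduce item [E → x x .] and shift items [D → . g D], [E → . x X], [E → . x x], [E → x . x], [X → . g D], [X → . g x x] — shift-reduce conflict.
I11 contains reduce items [E → x x .], [X → g x x .] and shift items [D → . g D], [E → . x X], [E → . x x], [E → x . x], [X → . g D], [X → . g x x] — shift-reduce conflict.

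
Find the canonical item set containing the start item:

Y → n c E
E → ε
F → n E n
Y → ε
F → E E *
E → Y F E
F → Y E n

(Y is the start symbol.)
First, augment the grammar with Y' → Y
I₀ = CLOSURE({ [Y' → . Y] }):
  [Y' → . Y] has the dot before Y: add [Y → . n c E], [Y → .]
No further items can be added.

I₀ = { [Y → . n c E], [Y → .], [Y' → . Y] }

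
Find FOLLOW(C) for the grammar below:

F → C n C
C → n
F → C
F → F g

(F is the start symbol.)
{ $, 'g', 'n' }

To compute FOLLOW(C), find every occurrence of C on a right-hand side N → α C β: add FIRST(β) \ {ε}, and if β is empty or nullable also add FOLLOW(N). Iterate to a fixed point.

In F → C n C: C is followed by n C, add FIRST(n C) \ {ε} = { 'n' }
In F → C n C: C is at the end, add FOLLOW(F)
In F → C: C is at the end, add FOLLOW(F)

The FOLLOW sets referred to above (computed the same way, to a fixed point):
  FOLLOW(F) = { $, 'g' }

Taking the union: FOLLOW(C) = { $, 'g', 'n' }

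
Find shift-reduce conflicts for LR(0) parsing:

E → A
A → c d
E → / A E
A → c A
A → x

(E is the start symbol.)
No shift-reduce conflicts

Augment with E' → E and build the canonical LR(0) collection (I0 = CLOSURE({[E' → . E]}), then GOTO on every symbol after a dot until no new states appear). It has 10 states:
  I0: { [A → . c A], [A → . c d], [A → . x], [E → . / A E], [E → . A], [E' → . E] }  — shift
  I1: { [A → . c A], [A → . c d], [A → . x], [E → / . A E] }  — shift
  I2: { [E → A .] }  — reduce
  I3: { [E' → E .] }  — accept
  I4: { [A → . c A], [A → . c d], [A → . x], [A → c . A], [A → c . d] }  — shift
  I5: { [A → x .] }  — reduce
  I6: { [A → c A .] }  — reduce
  I7: { [A → c d .] }  — reduce
  I8: { [A → . c A], [A → . c d], [A → . x], [E → . / A E], [E → . A], [E → / A . E] }  — shift
  I9: { [E → / A E .] }  — reduce

No state contains both a complete item and a shift item.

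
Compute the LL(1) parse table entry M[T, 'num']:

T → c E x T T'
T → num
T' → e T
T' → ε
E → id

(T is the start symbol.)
To find M[T, 'num'], we find productions for T where 'num' is in the predict set (PREDICT(N → α) = (FIRST(α) \ {ε}) ∪ (FOLLOW(N) if α ⇒* ε)).

T → c E x T T': PREDICT = { 'c' }
T → num: PREDICT = { 'num' }
  'num' is in predict set, so this production goes in M[T, 'num']

M[T, 'num'] = T → num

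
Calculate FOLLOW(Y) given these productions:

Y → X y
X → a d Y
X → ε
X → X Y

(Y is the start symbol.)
To compute FOLLOW(Y), find every occurrence of Y on a right-hand side N → α Y β: add FIRST(β) \ {ε}, and if β is empty or nullable also add FOLLOW(N). Iterate to a fixed point.

Y is the start symbol, so $ ∈ FOLLOW(Y).
In X → a d Y: Y is at the end, add FOLLOW(X)
In X → X Y: Y is at the end, add FOLLOW(X)

The FOLLOW sets referred to above (computed the same way, to a fixed point):
  FOLLOW(X) = { 'a', 'y' }

Taking the union: FOLLOW(Y) = { $, 'a', 'y' }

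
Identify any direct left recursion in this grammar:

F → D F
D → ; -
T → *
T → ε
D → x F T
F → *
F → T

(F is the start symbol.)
No direct left recursion

F → D F: starts with D
D → ; -: starts with ';'
T → *: starts with '*'
T → ε: starts with ε
D → x F T: starts with x
F → *: starts with '*'
F → T: starts with T

No direct left recursion found.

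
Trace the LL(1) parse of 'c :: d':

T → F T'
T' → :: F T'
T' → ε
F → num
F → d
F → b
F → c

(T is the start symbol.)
LL(1) parsing maintains a stack (initially the start symbol over $) and the input. At each step: if the stack top is a terminal, match it against the current input token; if it is a non-terminal N, replace it with the RHS of M[N, lookahead] (the unique production whose predict set contains the lookahead).

Stack is shown with the top on the left.

Stack      Input     Action
---------------------------
T $        c :: d $  output T → F T'
F T' $     c :: d $  output F → c
c T' $     c :: d $  match 'c'
T' $       :: d $    output T' → :: F T'
:: F T' $  :: d $    match '::'
F T' $     d $       output F → d
d T' $     d $       match 'd'
T' $       $         output T' → ε
$          $         accept

The string is accepted.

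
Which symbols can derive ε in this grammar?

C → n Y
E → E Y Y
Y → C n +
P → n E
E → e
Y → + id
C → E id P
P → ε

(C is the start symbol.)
ε-productions: P → ε
So P is immediately nullable.
No further non-terminal can be added: every production for the remaining non-terminals contains a terminal or a non-nullable non-terminal.
Nullable = { 'P' }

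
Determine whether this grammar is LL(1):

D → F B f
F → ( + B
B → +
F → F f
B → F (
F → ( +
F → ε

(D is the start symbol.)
No. Predict set conflict for F: { '(' }

A grammar is LL(1) if for each non-terminal N with multiple productions, the predict sets of those productions are pairwise disjoint, where PREDICT(N → α) = (FIRST(α) \ {ε}) ∪ (FOLLOW(N) if α ⇒* ε).

Relevant sets:
  FIRST(F) = { '(', 'f', ε }
  FOLLOW(F) = { '(', '+', 'f' }

For F:
  PREDICT(F → '(' '+' B) = { '(' }
  PREDICT(F → F f) = { '(', 'f' }
  PREDICT(F → '(' '+') = { '(' }
  PREDICT(F → ε) = { '(', '+', 'f' }
For B:
  PREDICT(B → '+') = { '+' }
  PREDICT(B → F '(') = { '(', 'f' }
D has a single production, so nothing to check there.

Conflict found: Predict set conflict for F: { '(' }
The grammar is NOT LL(1).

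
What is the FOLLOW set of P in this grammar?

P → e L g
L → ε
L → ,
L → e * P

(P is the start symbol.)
P is the start symbol, so $ ∈ FOLLOW(P).
In L → e * P: P is at the end, add FOLLOW(L)

The FOLLOW sets referred to above (computed the same way, to a fixed point):
  FOLLOW(L) = { 'g' }

Taking the union: FOLLOW(P) = { $, 'g' }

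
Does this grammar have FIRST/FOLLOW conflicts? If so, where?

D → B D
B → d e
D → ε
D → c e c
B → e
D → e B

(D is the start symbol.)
Nullable non-terminals: D.
FIRST sets used below: FIRST(B) = { 'd', 'e' }

D: nullable alternative(s) D → ε; FOLLOW(D) = { $ }
  D → B D: FIRST \ {ε} = { 'd', 'e' } — disjoint from FOLLOW(D)
  D → ε: FIRST \ {ε} = { } — this is the only nullable alternative, skip
  D → c e c: FIRST \ {ε} = { 'c' } — disjoint from FOLLOW(D)
  D → e B: FIRST \ {ε} = { 'e' } — disjoint from FOLLOW(D)

B has no nullable alternative, so no FIRST/FOLLOW check is needed there.

No FIRST/FOLLOW conflicts found.

Answer: No FIRST/FOLLOW conflicts.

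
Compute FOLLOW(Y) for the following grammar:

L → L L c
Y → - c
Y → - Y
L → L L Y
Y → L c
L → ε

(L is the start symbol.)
In Y → - Y: Y is at the end; this adds FOLLOW(Y) to itself — nothing new
In L → L L Y: Y is at the end, add FOLLOW(L)

The FOLLOW sets referred to above (computed the same way, to a fixed point):
  FOLLOW(L) = { $, '-', 'c' }

Taking the union: FOLLOW(Y) = { $, '-', 'c' }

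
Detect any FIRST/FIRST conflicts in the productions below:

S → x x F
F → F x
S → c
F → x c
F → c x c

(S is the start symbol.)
A FIRST/FIRST conflict occurs when two productions N → α and N → β for the same non-terminal have FIRST(α) ∩ FIRST(β) ≠ ∅ (with ε ∈ FIRST of a nullable right-hand side, so two nullable alternatives also conflict).

FIRST sets of the non-terminals at (or reachable through a nullable prefix from) the front of some alternative:
  FIRST(F) = { 'c', 'x' }

Productions for S:
  S → x x F: FIRST = { 'x' }
  S → c: FIRST = { 'c' }
Productions for F:
  F → F x: FIRST = { 'c', 'x' }
  F → x c: FIRST = { 'x' }
  F → c x c: FIRST = { 'c' }

Conflict for F: F → F x and F → x c
  Overlap: { 'x' }
Conflict for F: F → F x and F → c x c
  Overlap: { 'c' }

Answer: Yes. F → F x / F → x c on { 'x' }; F → F x / F → c x c on { 'c' }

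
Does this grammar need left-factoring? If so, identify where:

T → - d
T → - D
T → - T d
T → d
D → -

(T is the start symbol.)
Yes, T has productions with common prefix '-'

Left-factoring is needed when two productions for the same non-terminal
share a common prefix on the right-hand side.

Productions for T:
  T → - d
  T → - D
  T → - T d
  T → d

Found common prefix '-' in productions for T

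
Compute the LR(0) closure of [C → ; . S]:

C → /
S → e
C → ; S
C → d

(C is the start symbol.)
To compute CLOSURE, for each item [A → α.Bβ] where B is a non-terminal, add [B → .γ] for all productions B → γ; repeat for the newly added items until nothing changes.

Start with: [C → ; . S]
  [C → ; . S] has the dot before S: add [S → . e]
No further items can be added.

CLOSURE = { [C → ; . S], [S → . e] }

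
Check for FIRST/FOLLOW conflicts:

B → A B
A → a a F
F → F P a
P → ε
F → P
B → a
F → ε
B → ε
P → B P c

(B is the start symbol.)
Nullable non-terminals: B, F, P.
FIRST sets used below: FIRST(A) = { 'a' }, FIRST(F) = { 'a', 'c', ε }, FIRST(P) = { 'a', 'c', ε }, FIRST(B) = { 'a', ε }

B: nullable alternative(s) B → ε; FOLLOW(B) = { $, 'a', 'c' }
  B → A B: FIRST \ {ε} = { 'a' } — overlaps FOLLOW(B) on { 'a' }: CONFLICT
  B → a: FIRST \ {ε} = { 'a' } — overlaps FOLLOW(B) on { 'a' }: CONFLICT
  B → ε: FIRST \ {ε} = { } — this is the only nullable alternative, skip

F: nullable alternative(s) F → P, F → ε; FOLLOW(F) = { $, 'a', 'c' }
  F → F P a: FIRST \ {ε} = { 'a', 'c' } — overlaps FOLLOW(F) on { 'a', 'c' }: CONFLICT
  F → P: FIRST \ {ε} = { 'a', 'c' } — overlaps FOLLOW(F) on { 'a', 'c' }: CONFLICT
  F → ε: FIRST \ {ε} = { } — disjoint from FOLLOW(F)

P: nullable alternative(s) P → ε; FOLLOW(P) = { $, 'a', 'c' }
  P → ε: FIRST \ {ε} = { } — this is the only nullable alternative, skip
  P → B P c: FIRST \ {ε} = { 'a', 'c' } — overlaps FOLLOW(P) on { 'a', 'c' }: CONFLICT

A has no nullable alternative, so no FIRST/FOLLOW check is needed there.

So the grammar has 5 FIRST/FOLLOW conflicts (marked CONFLICT above).

Answer: Yes. B → A B with FOLLOW(B) on { 'a' }; B → a with FOLLOW(B) on { 'a' }; F → F P a with FOLLOW(F) on { 'a', 'c' }; F → P with FOLLOW(F) on { 'a', 'c' }; P → B P c with FOLLOW(P) on { 'a', 'c' }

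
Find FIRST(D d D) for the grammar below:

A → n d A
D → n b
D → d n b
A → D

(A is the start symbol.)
FIRST sets of the non-terminals involved (from the grammar, by fixed-point iteration):
  FIRST(D) = { 'd', 'n' }

To compute FIRST(D d D), process the symbols left to right:
Symbol D is a non-terminal. Add FIRST(D) \ {ε} = { 'd', 'n' }
D is not nullable (ε ∉ FIRST(D)), so stop here.
FIRST(D d D) = { 'd', 'n' }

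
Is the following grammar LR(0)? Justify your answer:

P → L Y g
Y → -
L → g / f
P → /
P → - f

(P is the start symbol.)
A grammar is LR(0) if no state in the canonical LR(0) collection has:
  - both a shift item (dot before a terminal) and a complete item (shift-reduce conflict), or
  - two or more complete items (reduce-reduce conflict; the accept item [P' → P .] counts as a complete item here).

Augment with P' → P and build the canonical LR(0) collection (I0 = CLOSURE({[P' → . P]}), then GOTO on every symbol after a dot until no new states appear). It has 12 states:
  I0: { [L → . g / f], [P → . - f], [P → . /], [P → . L Y g], [P' → . P] }  — shift
  I1: { [P → - . f] }  — shift
  I2: { [P → / .] }  — reduce
  I3: { [P → L . Y g], [Y → . -] }  — shift
  I4: { [P' → P .] }  — accept
  I5: { [L → g . / f] }  — shift
  I6: { [L → g / . f] }  — shift
  I7: { [L → g / f .] }  — reduce
  I8: { [Y → - .] }  — reduce
  I9: { [P → L Y . g] }  — shift
  I10: { [P → L Y g .] }  — reduce
  I11: { [P → - f .] }  — reduce

Every state is either a pure shift/goto state or contains exactly one complete item and nothing to shift — no conflicts. The grammar is LR(0).

Answer: Yes, the grammar is LR(0)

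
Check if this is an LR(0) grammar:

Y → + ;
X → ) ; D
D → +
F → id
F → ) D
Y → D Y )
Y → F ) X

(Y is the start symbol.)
Augment with Y' → Y and build the canonical LR(0) collection (I0 = CLOSURE({[Y' → . Y]}), then GOTO on every symbol after a dot until no new states appear). It has 17 states:
  I0: { [D → . +], [F → . ) D], [F → . id], [Y → . + ;], [Y → . D Y )], [Y → . F ) X], [Y' → . Y] }  — shift
  I1: { [D → . +], [F → ) . D] }  — shift
  I2: { [D → + .], [Y → + . ;] }  — shift, reduce
  I3: { [D → . +], [F → . ) D], [F → . id], [Y → . + ;], [Y → . D Y )], [Y → . F ) X], [Y → D . Y )] }  — shift
  I4: { [Y → F . ) X] }  — shift
  I5: { [Y' → Y .] }  — accept
  I6: { [F → id .] }  — reduce
  I7: { [X → . ) ; D], [Y → F ) . X] }  — shift
  I8: { [X → ) . ; D] }  — shift
  I9: { [Y → F ) X .] }  — reduce
  I10: { [D → . +], [X → ) ; . D] }  — shift
  I11: { [D → + .] }  — reduce
  I12: { [X → ) ; D .] }  — reduce
  I13: { [Y → D Y . )] }  — shift
  I14: { [Y → D Y ) .] }  — reduce
  I15: { [Y → + ; .] }  — reduce
  I16: { [F → ) D .] }  — reduce

Conflict in state I2:
  Shift-reduce conflict between [D → + .] and [Y → + . ;]
So the grammar is NOT LR(0).

Answer: No. Shift-reduce conflict between [D → + .] and [Y → + . ;]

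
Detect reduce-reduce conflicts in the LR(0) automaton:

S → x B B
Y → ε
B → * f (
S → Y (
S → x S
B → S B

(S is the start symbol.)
Yes — I6: [S → x S .] vs [Y → .]

A reduce-reduce conflict occurs when an LR(0) state has two complete items [A → α .] and [B → β .] — both call for a reduction, and with no lookahead the parser cannot choose between them.

Augment with S' → S and build the canonical LR(0) collection (I0 = CLOSURE({[S' → . S]}), then GOTO on every symbol after a dot until no new states appear). It has 13 states:
  I0: { [S → . Y (], [S → . x B B], [S → . x S], [S' → . S], [Y → .] }  — shift, reduce
  I1: { [S' → S .] }  — accept
  I2: { [S → Y . (] }  — shift
  I3: { [B → . * f (], [B → . S B], [S → . Y (], [S → . x B B], [S → . x S], [S → x . B B], [S → x . S], [Y → .] }  — shift, reduce
  I4: { [B → * . f (] }  — shift
  I5: { [B → . * f (], [B → . S B], [S → . Y (], [S → . x B B], [S → . x S], [S → x B . B], [Y → .] }  — shift, reduce
  I6: { [B → . * f (], [B → . S B], [B → S . B], [S → . Y (], [S → . x B B], [S → . x S], [S → x S .], [Y → .] }  — shift, 2 reduces
  I7: { [B → S B .] }  — reduce
  I8: { [B → . * f (], [B → . S B], [B → S . B], [S → . Y (], [S → . x B B], [S → . x S], [Y → .] }  — shift, reduce
  I9: { [S → x B B .] }  — reduce
  I10: { [B → * f . (] }  — shift
  I11: { [B → * f ( .] }  — reduce
  I12: { [S → Y ( .] }  — reduce

I6 contains complete items [S → x S .], [Y → .] — reduce-reduce conflict.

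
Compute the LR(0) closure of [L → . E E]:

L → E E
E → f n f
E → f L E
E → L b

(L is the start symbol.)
{ [E → . L b], [E → . f L E], [E → . f n f], [L → . E E] }

Start with: [L → . E E]
  [L → . E E] has the dot before E: add [E → . f n f], [E → . f L E], [E → . L b]
  [E → . L b] has the dot before L: all L-items already present
No further items can be added.

CLOSURE = { [E → . L b], [E → . f L E], [E → . f n f], [L → . E E] }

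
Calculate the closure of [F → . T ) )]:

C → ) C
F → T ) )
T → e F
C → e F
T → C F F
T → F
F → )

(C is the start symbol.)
{ [C → . ) C], [C → . e F], [F → . )], [F → . T ) )], [T → . C F F], [T → . F], [T → . e F] }

Start with: [F → . T ) )]
  [F → . T ) )] has the dot before T: add [T → . e F], [T → . C F F], [T → . F]
  [T → . C F F] has the dot before C: add [C → . ) C], [C → . e F]
  [T → . F] has the dot before F: add [F → . )]
No further items can be added.

CLOSURE = { [C → . ) C], [C → . e F], [F → . )], [F → . T ) )], [T → . C F F], [T → . F], [T → . e F] }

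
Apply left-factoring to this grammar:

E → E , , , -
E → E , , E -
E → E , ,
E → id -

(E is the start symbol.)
Left-factoring transforms A → αβ₁ | αβ₂ into A → αA' and A' → β₁ | β₂
(α is the longest common prefix among the alternatives). Repeat until
no nonterminal has two alternatives with a common prefix.

Round 1: E has alternatives sharing prefix 'E , ,'. Introduce E': E → E , , E'
  Add: E' → , -
  Add: E' → E -
  Add: E' → ε

No remaining common prefixes — done.

Resulting grammar:
E → E , , E'
E' → , -
E' → E -
E' → ε
E → id -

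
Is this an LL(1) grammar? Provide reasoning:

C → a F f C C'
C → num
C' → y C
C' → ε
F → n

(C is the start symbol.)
No. Predict set conflict for C': { 'y' }

Relevant sets:
  FOLLOW(C') = { $, 'y' }

For C:
  PREDICT(C → a F f C C') = { 'a' }
  PREDICT(C → num) = { 'num' }
For C':
  PREDICT(C' → y C) = { 'y' }
  PREDICT(C' → ε) = { $, 'y' }
F has a single production, so nothing to check there.

Conflict found: Predict set conflict for C': { 'y' }
The grammar is NOT LL(1).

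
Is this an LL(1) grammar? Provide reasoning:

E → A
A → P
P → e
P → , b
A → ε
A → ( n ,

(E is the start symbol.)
Yes, the grammar is LL(1).

A grammar is LL(1) if for each non-terminal N with multiple productions, the predict sets of those productions are pairwise disjoint, where PREDICT(N → α) = (FIRST(α) \ {ε}) ∪ (FOLLOW(N) if α ⇒* ε).

Relevant sets:
  FIRST(P) = { ',', 'e' }
  FOLLOW(A) = { $ }

For A:
  PREDICT(A → P) = { ',', 'e' }
  PREDICT(A → ε) = { $ }
  PREDICT(A → '(' n ',') = { '(' }
For P:
  PREDICT(P → e) = { 'e' }
  PREDICT(P → ',' b) = { ',' }
E has a single production, so nothing to check there.

All predict sets are disjoint. The grammar IS LL(1).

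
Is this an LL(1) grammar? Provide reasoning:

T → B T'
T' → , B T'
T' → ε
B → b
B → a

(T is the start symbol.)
Yes, the grammar is LL(1).

A grammar is LL(1) if for each non-terminal N with multiple productions, the predict sets of those productions are pairwise disjoint, where PREDICT(N → α) = (FIRST(α) \ {ε}) ∪ (FOLLOW(N) if α ⇒* ε).

Relevant sets:
  FOLLOW(T') = { $ }

For T':
  PREDICT(T' → ',' B T') = { ',' }
  PREDICT(T' → ε) = { $ }
For B:
  PREDICT(B → b) = { 'b' }
  PREDICT(B → a) = { 'a' }
T has a single production, so nothing to check there.

All predict sets are disjoint. The grammar IS LL(1).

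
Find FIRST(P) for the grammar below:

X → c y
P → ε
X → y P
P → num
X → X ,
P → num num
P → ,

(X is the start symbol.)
{ ',', 'num', ε }

To compute FIRST(P), examine every production with P on the left-hand side, reading each right-hand side left to right until a non-nullable symbol is reached.

From P → ε:
  - ε-production, so ε ∈ FIRST(P)
From P → num:
  - num is a terminal: add 'num' and stop
From P → num num:
  - num is a terminal: add 'num' and stop
From P → ,:
  - ',' is a terminal: add ',' and stop

Collecting: FIRST(P) = { ',', 'num', ε }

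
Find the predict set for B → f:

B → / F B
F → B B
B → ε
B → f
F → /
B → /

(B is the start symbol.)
PREDICT(B → f) = (FIRST(RHS) \ {ε}) ∪ (FOLLOW(B) if ε ∈ FIRST(RHS), i.e. RHS ⇒* ε)
FIRST(f) = { 'f' }
ε ∉ FIRST(f), so FOLLOW(B) is not added.
PREDICT(B → f) = { 'f' }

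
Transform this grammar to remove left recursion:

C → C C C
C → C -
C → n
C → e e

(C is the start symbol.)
C is directly left-recursive. The standard transformation for
  A → A α₁ | ... | A α_m | β₁ | ... | β_n
is
  A  → β₁ A' | ... | β_n A'
  A' → α₁ A' | ... | α_m A' | ε

C → n becomes C → n C'
C → e e becomes C → e e C'
C → C C C becomes C' → C C C'
C → C - becomes C' → - C'
Add C' → ε

Resulting grammar:
C → n C'
C → e e C'
C' → C C C'
C' → - C'
C' → ε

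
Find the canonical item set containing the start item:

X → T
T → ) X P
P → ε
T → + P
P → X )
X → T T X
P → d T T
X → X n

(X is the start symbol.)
{ [T → . ) X P], [T → . + P], [X → . T T X], [X → . T], [X → . X n], [X' → . X] }

First, augment the grammar with X' → X
I₀ = CLOSURE({ [X' → . X] }):
  [X' → . X] has the dot before X: add [X → . T], [X → . T T X], [X → . X n]
  [X → . T] has the dot before T: add [T → . ) X P], [T → . + P]
No further items can be added.

I₀ = { [T → . ) X P], [T → . + P], [X → . T T X], [X → . T], [X → . X n], [X' → . X] }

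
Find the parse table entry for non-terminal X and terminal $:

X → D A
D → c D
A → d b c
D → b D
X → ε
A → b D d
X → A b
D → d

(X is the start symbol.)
To find M[X, $], we find productions for X where $ is in the predict set (PREDICT(N → α) = (FIRST(α) \ {ε}) ∪ (FOLLOW(N) if α ⇒* ε)).

Relevant sets:
  FIRST(D) = { 'b', 'c', 'd' }
  FIRST(A) = { 'b', 'd' }
  FOLLOW(X) = { $ }

X → D A: PREDICT = { 'b', 'c', 'd' }
X → ε: PREDICT = { $ }
  $ is in predict set, so this production goes in M[X, $]
X → A b: PREDICT = { 'b', 'd' }

M[X, $] = X → ε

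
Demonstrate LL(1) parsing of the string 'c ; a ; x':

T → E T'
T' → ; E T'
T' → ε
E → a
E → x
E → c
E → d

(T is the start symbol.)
LL(1) parsing maintains a stack (initially the start symbol over $) and the input. At each step: if the stack top is a terminal, match it against the current input token; if it is a non-terminal N, replace it with the RHS of M[N, lookahead] (the unique production whose predict set contains the lookahead).

Stack is shown with the top on the left.

Stack     Input        Action
-----------------------------
T $       c ; a ; x $  output T → E T'
E T' $    c ; a ; x $  output E → c
c T' $    c ; a ; x $  match 'c'
T' $      ; a ; x $    output T' → ; E T'
; E T' $  ; a ; x $    match ';'
E T' $    a ; x $      output E → a
a T' $    a ; x $      match 'a'
T' $      ; x $        output T' → ; E T'
; E T' $  ; x $        match ';'
E T' $    x $          output E → x
x T' $    x $          match 'x'
T' $      $            output T' → ε
$         $            accept

The string is accepted.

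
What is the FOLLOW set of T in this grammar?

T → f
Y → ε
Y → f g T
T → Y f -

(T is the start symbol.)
{ $, 'f' }

To compute FOLLOW(T), find every occurrence of T on a right-hand side N → α T β: add FIRST(β) \ {ε}, and if β is empty or nullable also add FOLLOW(N). Iterate to a fixed point.

T is the start symbol, so $ ∈ FOLLOW(T).
In Y → f g T: T is at the end, add FOLLOW(Y)

The FOLLOW sets referred to above (computed the same way, to a fixed point):
  FOLLOW(Y) = { 'f' }

Taking the union: FOLLOW(T) = { $, 'f' }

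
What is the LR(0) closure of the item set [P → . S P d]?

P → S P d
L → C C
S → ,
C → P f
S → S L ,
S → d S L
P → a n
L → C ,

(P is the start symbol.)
{ [P → . S P d], [S → . ,], [S → . S L ,], [S → . d S L] }

To compute CLOSURE, for each item [A → α.Bβ] where B is a non-terminal, add [B → .γ] for all productions B → γ; repeat for the newly added items until nothing changes.

Start with: [P → . S P d]
  [P → . S P d] has the dot before S: add [S → . ,], [S → . S L ,], [S → . d S L]
No further items can be added.

CLOSURE = { [P → . S P d], [S → . ,], [S → . S L ,], [S → . d S L] }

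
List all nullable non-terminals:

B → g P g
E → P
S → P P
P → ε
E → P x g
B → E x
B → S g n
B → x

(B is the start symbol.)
{ 'E', 'P', 'S' }

ε-productions: P → ε
So P is immediately nullable.
E → P: every symbol on the right is nullable, so E is nullable too.
S → P P: every symbol on the right is nullable, so S is nullable too.
No further non-terminal can be added: every production for the remaining non-terminals contains a terminal or a non-nullable non-terminal.
Nullable = { 'E', 'P', 'S' }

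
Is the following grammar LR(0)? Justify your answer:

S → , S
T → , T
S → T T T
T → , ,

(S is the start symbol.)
Augment with S' → S and build the canonical LR(0) collection (I0 = CLOSURE({[S' → . S]}), then GOTO on every symbol after a dot until no new states appear). It has 12 states:
  I0: { [S → . , S], [S → . T T T], [S' → . S], [T → . , ,], [T → . , T] }  — shift
  I1: { [S → , . S], [S → . , S], [S → . T T T], [T → , . ,], [T → , . T], [T → . , ,], [T → . , T] }  — shift
  I2: { [S' → S .] }  — accept
  I3: { [S → T . T T], [T → . , ,], [T → . , T] }  — shift
  I4: { [T → , . ,], [T → , . T], [T → . , ,], [T → . , T] }  — shift
  I5: { [S → T T . T], [T → . , ,], [T → . , T] }  — shift
  I6: { [S → T T T .] }  — reduce
  I7: { [T → , , .], [T → , . ,], [T → , . T], [T → . , ,], [T → . , T] }  — shift, reduce
  I8: { [T → , T .] }  — reduce
  I9: { [S → , . S], [S → . , S], [S → . T T T], [T → , , .], [T → , . ,], [T → , . T], [T → . , ,], [T → . , T] }  — shift, reduce
  I10: { [S → , S .] }  — reduce
  I11: { [S → T . T T], [T → , T .], [T → . , ,], [T → . , T] }  — shift, reduce

Conflict in state I7:
  Shift-reduce conflict between [T → , , .] and [T → . , ,]
So the grammar is NOT LR(0).

Answer: No. Shift-reduce conflict between [T → , , .] and [T → . , ,]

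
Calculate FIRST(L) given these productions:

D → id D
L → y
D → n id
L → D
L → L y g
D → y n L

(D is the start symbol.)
{ 'id', 'n', 'y' }

To compute FIRST(L), examine every production with L on the left-hand side, reading each right-hand side left to right until a non-nullable symbol is reached.

FIRST sets of the other non-terminals involved (by the same procedure, iterated to a fixed point):
  FIRST(D) = { 'id', 'n', 'y' }

From L → y:
  - y is a terminal: add 'y' and stop
From L → D:
  - D is a non-terminal: add FIRST(D) \ {ε} = { 'id', 'n', 'y' }
    D is not nullable, so stop
From L → L y g:
  - L is the symbol being defined: contributes nothing new
    L is not nullable, so stop

Collecting: FIRST(L) = { 'id', 'n', 'y' }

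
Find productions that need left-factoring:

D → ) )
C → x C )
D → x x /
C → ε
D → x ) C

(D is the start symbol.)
Yes, D has productions with common prefix 'x'

Left-factoring is needed when two productions for the same non-terminal
share a common prefix on the right-hand side.

Productions for D:
  D → ) )
  D → x x /
  D → x ) C
Productions for C:
  C → x C )
  C → ε

Found common prefix 'x' in productions for D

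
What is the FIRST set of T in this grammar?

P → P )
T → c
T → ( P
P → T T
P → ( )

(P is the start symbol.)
To compute FIRST(T), examine every production with T on the left-hand side, reading each right-hand side left to right until a non-nullable symbol is reached.

From T → c:
  - c is a terminal: add 'c' and stop
From T → ( P:
  - '(' is a terminal: add '(' and stop

Collecting: FIRST(T) = { '(', 'c' }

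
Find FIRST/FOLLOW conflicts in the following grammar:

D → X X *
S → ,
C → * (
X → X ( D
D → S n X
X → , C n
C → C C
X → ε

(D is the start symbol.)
Yes. X → X '(' D with FOLLOW(X) on { '(', ',' }; X → ',' C n with FOLLOW(X) on { ',' }

Nullable non-terminals: X.
FIRST sets used below: FIRST(X) = { '(', ',', ε }

X: nullable alternative(s) X → ε; FOLLOW(X) = { $, '(', '*', ',' }
  X → X ( D: FIRST \ {ε} = { '(', ',' } — overlaps FOLLOW(X) on { '(', ',' }: CONFLICT
  X → , C n: FIRST \ {ε} = { ',' } — overlaps FOLLOW(X) on { ',' }: CONFLICT
  X → ε: FIRST \ {ε} = { } — this is the only nullable alternative, skip

C, D, S have no nullable alternative, so no FIRST/FOLLOW check is needed there.

So the grammar has 2 FIRST/FOLLOW conflicts (marked CONFLICT above).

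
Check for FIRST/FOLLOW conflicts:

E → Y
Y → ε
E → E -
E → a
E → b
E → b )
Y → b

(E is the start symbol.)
Yes. E → E '-' with FOLLOW(E) on { '-' }

Nullable non-terminals: E, Y.
FIRST sets used below: FIRST(Y) = { 'b', ε }, FIRST(E) = { '-', 'a', 'b', ε }

E: nullable alternative(s) E → Y; FOLLOW(E) = { $, '-' }
  E → Y: FIRST \ {ε} = { 'b' } — this is the only nullable alternative, skip
  E → E -: FIRST \ {ε} = { '-', 'a', 'b' } — overlaps FOLLOW(E) on { '-' }: CONFLICT
  E → a: FIRST \ {ε} = { 'a' } — disjoint from FOLLOW(E)
  E → b: FIRST \ {ε} = { 'b' } — disjoint from FOLLOW(E)
  E → b ): FIRST \ {ε} = { 'b' } — disjoint from FOLLOW(E)

Y: nullable alternative(s) Y → ε; FOLLOW(Y) = { $, '-' }
  Y → ε: FIRST \ {ε} = { } — this is the only nullable alternative, skip
  Y → b: FIRST \ {ε} = { 'b' } — disjoint from FOLLOW(Y)

So the grammar has 1 FIRST/FOLLOW conflict (marked CONFLICT above).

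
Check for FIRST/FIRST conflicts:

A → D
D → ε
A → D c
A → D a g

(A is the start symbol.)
A FIRST/FIRST conflict occurs when two productions N → α and N → β for the same non-terminal have FIRST(α) ∩ FIRST(β) ≠ ∅ (with ε ∈ FIRST of a nullable right-hand side, so two nullable alternatives also conflict).

FIRST sets of the non-terminals at (or reachable through a nullable prefix from) the front of some alternative:
  FIRST(D) = { ε }

Productions for A:
  A → D: FIRST = { ε }
  A → D c: FIRST = { 'c' }
  A → D a g: FIRST = { 'a' }
D has only one production, so no FIRST/FIRST conflict is possible there.

All alternatives of each non-terminal have pairwise disjoint FIRST sets.

Answer: No FIRST/FIRST conflicts.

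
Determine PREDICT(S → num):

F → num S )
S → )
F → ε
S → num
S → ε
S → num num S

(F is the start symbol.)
PREDICT(S → num) = (FIRST(RHS) \ {ε}) ∪ (FOLLOW(S) if ε ∈ FIRST(RHS), i.e. RHS ⇒* ε)
FIRST(num) = { 'num' }
ε ∉ FIRST(num), so FOLLOW(S) is not added.
PREDICT(S → num) = { 'num' }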